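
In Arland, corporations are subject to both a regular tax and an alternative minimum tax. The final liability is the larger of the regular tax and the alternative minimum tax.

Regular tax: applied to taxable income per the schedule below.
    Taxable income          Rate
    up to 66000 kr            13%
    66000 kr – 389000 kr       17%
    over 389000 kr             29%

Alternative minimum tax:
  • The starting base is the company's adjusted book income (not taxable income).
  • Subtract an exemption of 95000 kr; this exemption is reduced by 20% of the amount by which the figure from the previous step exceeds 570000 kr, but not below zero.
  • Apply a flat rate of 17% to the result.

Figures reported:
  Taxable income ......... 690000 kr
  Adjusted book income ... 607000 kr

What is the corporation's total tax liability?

Regular tax:
  66000 kr × 13% = 8580 kr
  323000 kr × 17% = 54910 kr
  301000 kr × 29% = 87290 kr
  → 150780 kr

Alternative minimum tax:
  Base (adjusted book income): 607000 kr
  Exemption: 95000 kr − 20% × (607000 kr − 570000 kr) = 95000 kr − 7400 kr = 87600 kr
  Base: 607000 kr − 87600 kr = 519400 kr
  519400 kr × 17% = 88298 kr

150780 kr > 88298 kr, so the regular tax governs.

150780 kr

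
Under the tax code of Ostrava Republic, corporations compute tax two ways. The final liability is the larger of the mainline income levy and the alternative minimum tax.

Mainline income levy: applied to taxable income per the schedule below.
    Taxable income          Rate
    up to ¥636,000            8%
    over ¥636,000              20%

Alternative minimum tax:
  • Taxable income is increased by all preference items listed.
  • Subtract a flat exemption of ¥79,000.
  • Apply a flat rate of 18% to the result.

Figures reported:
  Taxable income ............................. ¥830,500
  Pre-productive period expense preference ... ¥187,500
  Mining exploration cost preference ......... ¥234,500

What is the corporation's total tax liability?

¥211,230

Mainline income levy:
  ¥636,000 × 8% = ¥50,880
  ¥194,500 × 20% = ¥38,900
  → ¥89,780

Alternative minimum tax:
  Adjusted income: ¥830,500 + ¥187,500 + ¥234,500 = ¥1,252,500
  Less exemption ¥79,000 → base ¥1,173,500
  ¥1,173,500 × 18% = ¥211,230

¥211,230 > ¥89,780, so the alternative minimum tax is the binding amount.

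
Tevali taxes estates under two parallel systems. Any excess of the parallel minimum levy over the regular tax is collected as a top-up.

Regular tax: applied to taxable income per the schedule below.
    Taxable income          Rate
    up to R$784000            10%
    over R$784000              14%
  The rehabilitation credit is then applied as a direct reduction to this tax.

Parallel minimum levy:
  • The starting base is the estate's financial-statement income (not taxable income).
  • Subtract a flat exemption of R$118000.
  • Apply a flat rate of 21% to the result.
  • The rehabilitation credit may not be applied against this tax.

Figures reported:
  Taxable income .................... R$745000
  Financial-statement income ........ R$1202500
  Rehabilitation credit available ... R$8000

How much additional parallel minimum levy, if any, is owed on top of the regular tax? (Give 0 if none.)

Parallel minimum levy:
  Base (financial-statement income): R$1202500
  Less exemption R$118000 → base R$1084500
  R$1084500 × 21% = R$227745

Regular tax:
  R$745000 × 10% = R$74500
  Less rehabilitation credit R$8000 → R$66500

Excess of parallel minimum levy over regular tax: R$227745 − R$66500 = R$161245.

R$161245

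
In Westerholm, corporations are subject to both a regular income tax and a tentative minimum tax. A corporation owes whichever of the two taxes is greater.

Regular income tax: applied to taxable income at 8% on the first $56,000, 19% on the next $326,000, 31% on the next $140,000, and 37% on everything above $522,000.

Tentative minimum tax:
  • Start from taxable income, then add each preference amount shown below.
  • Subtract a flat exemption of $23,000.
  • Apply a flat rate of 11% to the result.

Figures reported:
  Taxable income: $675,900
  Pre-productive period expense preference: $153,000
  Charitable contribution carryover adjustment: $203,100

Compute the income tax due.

$166,763

Tentative minimum tax:
  Adjusted income: $675,900 + $153,000 + $203,100 = $1,032,000
  Less exemption $23,000 → base $1,009,000
  $1,009,000 × 11% = $110,990

Regular income tax:
  $56,000 × 8% = $4,480
  $326,000 × 19% = $61,940
  $140,000 × 31% = $43,400
  $153,900 × 37% = $56,943
  → $166,763

$166,763 > $110,990, so the regular income tax governs.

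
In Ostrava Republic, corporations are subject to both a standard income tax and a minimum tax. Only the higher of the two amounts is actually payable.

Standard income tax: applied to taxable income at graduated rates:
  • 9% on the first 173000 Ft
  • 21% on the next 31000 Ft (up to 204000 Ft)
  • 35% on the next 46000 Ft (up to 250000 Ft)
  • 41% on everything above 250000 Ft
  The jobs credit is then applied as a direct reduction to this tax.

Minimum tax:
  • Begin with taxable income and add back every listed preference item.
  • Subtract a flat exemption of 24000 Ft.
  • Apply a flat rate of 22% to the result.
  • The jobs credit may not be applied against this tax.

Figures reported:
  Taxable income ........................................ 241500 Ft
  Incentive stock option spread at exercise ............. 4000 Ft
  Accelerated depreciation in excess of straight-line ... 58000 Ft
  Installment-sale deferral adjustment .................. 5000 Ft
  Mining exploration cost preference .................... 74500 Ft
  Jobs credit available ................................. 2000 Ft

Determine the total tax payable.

78980 Ft

Standard income tax:
  173000 Ft × 9% = 15570 Ft
  31000 Ft × 21% = 6510 Ft
  37500 Ft × 35% = 13125 Ft
  → 35205 Ft
  Less jobs credit 2000 Ft → 33205 Ft

Minimum tax:
  Adjusted income: 241500 Ft + 4000 Ft + 58000 Ft + 5000 Ft + 74500 Ft = 383000 Ft
  Less exemption 24000 Ft → base 359000 Ft
  359000 Ft × 22% = 78980 Ft

78980 Ft > 33205 Ft, so the minimum tax is the binding amount.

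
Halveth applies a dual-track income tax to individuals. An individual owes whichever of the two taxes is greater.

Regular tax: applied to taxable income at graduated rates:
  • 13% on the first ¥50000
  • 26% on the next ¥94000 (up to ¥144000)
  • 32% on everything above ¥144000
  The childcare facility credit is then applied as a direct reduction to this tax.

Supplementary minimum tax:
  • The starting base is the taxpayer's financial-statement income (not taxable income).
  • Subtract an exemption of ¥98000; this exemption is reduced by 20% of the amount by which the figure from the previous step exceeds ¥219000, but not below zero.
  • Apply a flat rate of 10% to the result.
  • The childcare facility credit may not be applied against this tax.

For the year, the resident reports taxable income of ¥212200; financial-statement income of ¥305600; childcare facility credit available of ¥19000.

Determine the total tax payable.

Supplementary minimum tax:
  Base (financial-statement income): ¥305600
  Exemption: ¥98000 − 20% × (¥305600 − ¥219000) = ¥98000 − ¥17320 = ¥80680
  Base: ¥305600 − ¥80680 = ¥224920
  ¥224920 × 10% = ¥22492

Regular tax:
  ¥50000 × 13% = ¥6500
  ¥94000 × 26% = ¥24440
  ¥68200 × 32% = ¥21824
  → ¥52764
  Less childcare facility credit ¥19000 → ¥33764

¥33764 > ¥22492, so the regular tax governs.

¥33764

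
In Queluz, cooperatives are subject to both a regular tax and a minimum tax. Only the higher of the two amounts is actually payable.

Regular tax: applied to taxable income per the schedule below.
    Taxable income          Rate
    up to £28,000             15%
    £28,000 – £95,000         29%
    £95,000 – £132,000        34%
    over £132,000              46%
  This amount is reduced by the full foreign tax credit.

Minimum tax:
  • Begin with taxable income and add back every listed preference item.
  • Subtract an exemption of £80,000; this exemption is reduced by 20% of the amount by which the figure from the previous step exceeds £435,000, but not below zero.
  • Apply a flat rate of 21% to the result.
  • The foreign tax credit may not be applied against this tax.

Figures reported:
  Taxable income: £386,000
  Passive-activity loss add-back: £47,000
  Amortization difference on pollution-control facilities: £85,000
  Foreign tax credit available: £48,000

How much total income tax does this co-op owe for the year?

Regular tax:
  £28,000 × 15% = £4,200
  £67,000 × 29% = £19,430
  £37,000 × 34% = £12,580
  £254,000 × 46% = £116,840
  → £153,050
  Less foreign tax credit £48,000 → £105,050

Minimum tax:
  Adjusted income: £386,000 + £47,000 + £85,000 = £518,000
  Exemption: £80,000 − 20% × (£518,000 − £435,000) = £80,000 − £16,600 = £63,400
  Base: £518,000 − £63,400 = £454,600
  £454,600 × 21% = £95,466

£105,050 > £95,466, so the regular tax governs.

£105,050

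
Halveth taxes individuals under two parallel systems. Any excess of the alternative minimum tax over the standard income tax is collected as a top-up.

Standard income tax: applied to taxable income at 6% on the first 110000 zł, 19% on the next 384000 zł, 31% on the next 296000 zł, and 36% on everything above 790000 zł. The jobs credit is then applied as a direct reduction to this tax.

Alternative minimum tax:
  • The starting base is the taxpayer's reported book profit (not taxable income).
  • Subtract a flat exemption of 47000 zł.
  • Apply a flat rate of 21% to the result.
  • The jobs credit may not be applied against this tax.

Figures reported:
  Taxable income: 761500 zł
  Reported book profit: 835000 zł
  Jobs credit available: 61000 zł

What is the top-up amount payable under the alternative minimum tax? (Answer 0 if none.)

63995 zł

Standard income tax:
  110000 zł × 6% = 6600 zł
  384000 zł × 19% = 72960 zł
  267500 zł × 31% = 82925 zł
  → 162485 zł
  Less jobs credit 61000 zł → 101485 zł

Alternative minimum tax:
  Base (reported book profit): 835000 zł
  Less exemption 47000 zł → base 788000 zł
  788000 zł × 21% = 165480 zł

Excess of alternative minimum tax over standard income tax: 165480 zł − 101485 zł = 63995 zł.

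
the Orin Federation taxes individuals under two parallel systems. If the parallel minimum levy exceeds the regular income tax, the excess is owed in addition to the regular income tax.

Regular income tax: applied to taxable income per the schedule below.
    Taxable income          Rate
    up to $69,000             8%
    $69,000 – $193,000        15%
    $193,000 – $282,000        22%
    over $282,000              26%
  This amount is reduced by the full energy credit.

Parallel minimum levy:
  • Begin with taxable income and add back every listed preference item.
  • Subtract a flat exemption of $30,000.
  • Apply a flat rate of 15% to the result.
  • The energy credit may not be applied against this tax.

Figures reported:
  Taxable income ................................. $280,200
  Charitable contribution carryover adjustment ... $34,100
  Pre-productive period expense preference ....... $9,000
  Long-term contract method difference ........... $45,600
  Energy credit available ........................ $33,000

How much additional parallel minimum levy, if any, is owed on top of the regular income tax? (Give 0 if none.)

Regular income tax:
  $69,000 × 8% = $5,520
  $124,000 × 15% = $18,600
  $87,200 × 22% = $19,184
  → $43,304
  Less energy credit $33,000 → $10,304

Parallel minimum levy:
  Adjusted income: $280,200 + $34,100 + $9,000 + $45,600 = $368,900
  Less exemption $30,000 → base $338,900
  $338,900 × 15% = $50,835

Excess of parallel minimum levy over regular income tax: $50,835 − $10,304 = $40,531.

$40,531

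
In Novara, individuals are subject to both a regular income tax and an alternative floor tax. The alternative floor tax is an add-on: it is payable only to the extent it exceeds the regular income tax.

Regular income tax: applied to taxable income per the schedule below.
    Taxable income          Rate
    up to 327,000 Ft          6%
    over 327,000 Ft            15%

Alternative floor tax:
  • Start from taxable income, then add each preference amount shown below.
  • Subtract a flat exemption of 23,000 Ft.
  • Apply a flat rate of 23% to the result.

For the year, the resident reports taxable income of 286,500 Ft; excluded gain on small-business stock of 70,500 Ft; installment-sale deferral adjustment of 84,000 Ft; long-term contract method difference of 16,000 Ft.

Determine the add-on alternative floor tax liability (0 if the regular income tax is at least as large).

Alternative floor tax:
  Adjusted income: 286,500 Ft + 70,500 Ft + 84,000 Ft + 16,000 Ft = 457,000 Ft
  Less exemption 23,000 Ft → base 434,000 Ft
  434,000 Ft × 23% = 99,820 Ft

Regular income tax:
  286,500 Ft × 6% = 17,190 Ft

Excess of alternative floor tax over regular income tax: 99,820 Ft − 17,190 Ft = 82,630 Ft.

82,630 Ft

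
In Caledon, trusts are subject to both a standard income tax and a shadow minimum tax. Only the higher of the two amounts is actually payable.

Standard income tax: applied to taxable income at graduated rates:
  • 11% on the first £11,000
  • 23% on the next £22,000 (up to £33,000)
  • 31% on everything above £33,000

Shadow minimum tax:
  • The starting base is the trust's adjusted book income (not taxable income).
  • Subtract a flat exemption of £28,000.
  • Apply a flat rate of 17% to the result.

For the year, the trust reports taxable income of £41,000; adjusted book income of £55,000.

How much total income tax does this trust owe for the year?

£8,750

Standard income tax:
  £11,000 × 11% = £1,210
  £22,000 × 23% = £5,060
  £8,000 × 31% = £2,480
  → £8,750

Shadow minimum tax:
  Base (adjusted book income): £55,000
  Less exemption £28,000 → base £27,000
  £27,000 × 17% = £4,590

£8,750 > £4,590, so the standard income tax governs.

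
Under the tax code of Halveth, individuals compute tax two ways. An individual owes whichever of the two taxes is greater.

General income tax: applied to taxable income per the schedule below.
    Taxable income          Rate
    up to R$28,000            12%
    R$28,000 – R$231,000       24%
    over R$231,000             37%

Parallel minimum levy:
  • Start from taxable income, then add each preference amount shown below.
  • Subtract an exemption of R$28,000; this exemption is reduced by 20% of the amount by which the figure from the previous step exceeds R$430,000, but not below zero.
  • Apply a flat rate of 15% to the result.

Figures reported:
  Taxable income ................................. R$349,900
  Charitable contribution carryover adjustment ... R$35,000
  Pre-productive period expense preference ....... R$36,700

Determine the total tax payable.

R$96,073

General income tax:
  R$28,000 × 12% = R$3,360
  R$203,000 × 24% = R$48,720
  R$118,900 × 37% = R$43,993
  → R$96,073

Parallel minimum levy:
  Adjusted income: R$349,900 + R$35,000 + R$36,700 = R$421,600
  Exemption: R$421,600 ≤ R$430,000, so full R$28,000 applies
  Base: R$421,600 − R$28,000 = R$393,600
  R$393,600 × 15% = R$59,040

R$96,073 > R$59,040, so the general income tax governs.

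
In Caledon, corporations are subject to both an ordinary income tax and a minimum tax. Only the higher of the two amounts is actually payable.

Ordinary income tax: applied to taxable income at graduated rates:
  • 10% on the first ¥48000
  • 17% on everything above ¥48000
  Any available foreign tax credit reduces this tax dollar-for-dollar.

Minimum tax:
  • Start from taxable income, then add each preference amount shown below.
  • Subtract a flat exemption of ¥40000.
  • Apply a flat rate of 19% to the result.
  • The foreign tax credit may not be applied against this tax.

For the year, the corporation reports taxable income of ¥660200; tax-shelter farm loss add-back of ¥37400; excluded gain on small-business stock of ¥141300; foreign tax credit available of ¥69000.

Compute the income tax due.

Minimum tax:
  Adjusted income: ¥660200 + ¥37400 + ¥141300 = ¥838900
  Less exemption ¥40000 → base ¥798900
  ¥798900 × 19% = ¥151791

Ordinary income tax:
  ¥48000 × 10% = ¥4800
  ¥612200 × 17% = ¥104074
  → ¥108874
  Less foreign tax credit ¥69000 → ¥39874

¥151791 > ¥39874, so the minimum tax is the binding amount.

¥151791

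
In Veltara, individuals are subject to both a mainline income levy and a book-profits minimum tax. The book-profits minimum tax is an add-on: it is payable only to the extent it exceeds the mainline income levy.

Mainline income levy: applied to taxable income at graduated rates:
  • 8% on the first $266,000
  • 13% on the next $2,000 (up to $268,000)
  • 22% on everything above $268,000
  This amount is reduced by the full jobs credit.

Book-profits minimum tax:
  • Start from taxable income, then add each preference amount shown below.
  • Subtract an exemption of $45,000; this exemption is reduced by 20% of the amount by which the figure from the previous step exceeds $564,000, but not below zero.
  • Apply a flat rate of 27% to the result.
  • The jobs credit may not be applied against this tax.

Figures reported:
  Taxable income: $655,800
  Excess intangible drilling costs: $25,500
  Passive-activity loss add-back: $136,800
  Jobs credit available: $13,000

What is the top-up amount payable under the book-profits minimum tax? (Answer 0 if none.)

$127,031

Book-profits minimum tax:
  Adjusted income: $655,800 + $25,500 + $136,800 = $818,100
  Exemption: 20% × ($818,100 − $564,000) = $50,820 ≥ $45,000, so the exemption is fully phased out
  Base: $818,100 − $0 = $818,100
  $818,100 × 27% = $220,887

Mainline income levy:
  $266,000 × 8% = $21,280
  $2,000 × 13% = $260
  $387,800 × 22% = $85,316
  → $106,856
  Less jobs credit $13,000 → $93,856

Excess of book-profits minimum tax over mainline income levy: $220,887 − $93,856 = $127,031.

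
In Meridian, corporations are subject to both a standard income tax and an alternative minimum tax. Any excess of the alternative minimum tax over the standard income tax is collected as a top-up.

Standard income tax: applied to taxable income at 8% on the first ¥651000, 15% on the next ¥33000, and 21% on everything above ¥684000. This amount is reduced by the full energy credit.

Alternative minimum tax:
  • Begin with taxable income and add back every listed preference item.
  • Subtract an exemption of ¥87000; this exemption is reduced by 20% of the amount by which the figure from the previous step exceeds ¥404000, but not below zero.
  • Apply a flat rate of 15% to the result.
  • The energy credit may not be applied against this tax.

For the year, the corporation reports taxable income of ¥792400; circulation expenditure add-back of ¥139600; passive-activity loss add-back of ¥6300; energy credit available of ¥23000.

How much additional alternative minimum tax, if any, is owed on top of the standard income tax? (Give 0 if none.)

¥83951

Standard income tax:
  ¥651000 × 8% = ¥52080
  ¥33000 × 15% = ¥4950
  ¥108400 × 21% = ¥22764
  → ¥79794
  Less energy credit ¥23000 → ¥56794

Alternative minimum tax:
  Adjusted income: ¥792400 + ¥139600 + ¥6300 = ¥938300
  Exemption: 20% × (¥938300 − ¥404000) = ¥106860 ≥ ¥87000, so the exemption is fully phased out
  Base: ¥938300 − ¥0 = ¥938300
  ¥938300 × 15% = ¥140745

Excess of alternative minimum tax over standard income tax: ¥140745 − ¥56794 = ¥83951.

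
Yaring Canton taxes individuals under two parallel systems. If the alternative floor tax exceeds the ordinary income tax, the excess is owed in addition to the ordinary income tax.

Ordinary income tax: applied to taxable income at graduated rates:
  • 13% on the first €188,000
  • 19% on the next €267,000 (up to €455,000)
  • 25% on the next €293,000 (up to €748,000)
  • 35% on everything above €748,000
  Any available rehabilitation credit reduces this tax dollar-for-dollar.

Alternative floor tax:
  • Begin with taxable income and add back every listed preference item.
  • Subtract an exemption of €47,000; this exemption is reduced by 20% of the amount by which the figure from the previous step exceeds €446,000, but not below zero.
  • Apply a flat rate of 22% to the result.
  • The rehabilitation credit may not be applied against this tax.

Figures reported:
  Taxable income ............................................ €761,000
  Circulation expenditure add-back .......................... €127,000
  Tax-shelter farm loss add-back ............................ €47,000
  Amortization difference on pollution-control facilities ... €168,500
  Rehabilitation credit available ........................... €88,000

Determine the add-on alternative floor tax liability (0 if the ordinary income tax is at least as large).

€177,800

Ordinary income tax:
  €188,000 × 13% = €24,440
  €267,000 × 19% = €50,730
  €293,000 × 25% = €73,250
  €13,000 × 35% = €4,550
  → €152,970
  Less rehabilitation credit €88,000 → €64,970

Alternative floor tax:
  Adjusted income: €761,000 + €127,000 + €47,000 + €168,500 = €1,103,500
  Exemption: 20% × (€1,103,500 − €446,000) = €131,500 ≥ €47,000, so the exemption is fully phased out
  Base: €1,103,500 − €0 = €1,103,500
  €1,103,500 × 22% = €242,770

Excess of alternative floor tax over ordinary income tax: €242,770 − €64,970 = €177,800.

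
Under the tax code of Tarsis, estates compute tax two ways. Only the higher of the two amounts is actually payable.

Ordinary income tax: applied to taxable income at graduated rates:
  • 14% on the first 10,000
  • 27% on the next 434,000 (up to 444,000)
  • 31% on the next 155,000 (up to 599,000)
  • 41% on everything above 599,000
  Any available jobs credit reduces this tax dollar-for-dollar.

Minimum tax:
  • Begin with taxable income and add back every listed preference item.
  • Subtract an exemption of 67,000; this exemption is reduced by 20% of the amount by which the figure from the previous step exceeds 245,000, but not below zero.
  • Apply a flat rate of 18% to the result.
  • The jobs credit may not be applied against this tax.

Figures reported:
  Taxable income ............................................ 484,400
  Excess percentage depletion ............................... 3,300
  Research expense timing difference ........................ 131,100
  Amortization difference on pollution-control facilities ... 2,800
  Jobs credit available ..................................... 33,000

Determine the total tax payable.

Ordinary income tax:
  10,000 × 14% = 1,400
  434,000 × 27% = 117,180
  40,400 × 31% = 12,524
  → 131,104
  Less jobs credit 33,000 → 98,104

Minimum tax:
  Adjusted income: 484,400 + 3,300 + 131,100 + 2,800 = 621,600
  Exemption: 20% × (621,600 − 245,000) = 75,320 ≥ 67,000, so the exemption is fully phased out
  Base: 621,600 − 0 = 621,600
  621,600 × 18% = 111,888

111,888 > 98,104, so the minimum tax is the binding amount.

111,888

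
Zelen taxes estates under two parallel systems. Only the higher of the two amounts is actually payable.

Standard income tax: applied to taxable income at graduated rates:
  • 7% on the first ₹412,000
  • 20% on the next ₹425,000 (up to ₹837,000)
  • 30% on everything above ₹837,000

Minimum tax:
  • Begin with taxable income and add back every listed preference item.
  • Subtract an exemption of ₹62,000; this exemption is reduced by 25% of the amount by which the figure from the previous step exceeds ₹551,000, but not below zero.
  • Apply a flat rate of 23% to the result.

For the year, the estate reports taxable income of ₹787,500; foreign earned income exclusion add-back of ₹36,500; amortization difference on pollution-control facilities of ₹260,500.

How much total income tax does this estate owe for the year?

Standard income tax:
  ₹412,000 × 7% = ₹28,840
  ₹375,500 × 20% = ₹75,100
  → ₹103,940

Minimum tax:
  Adjusted income: ₹787,500 + ₹36,500 + ₹260,500 = ₹1,084,500
  Exemption: 25% × (₹1,084,500 − ₹551,000) = ₹133,375 ≥ ₹62,000, so the exemption is fully phased out
  Base: ₹1,084,500 − ₹0 = ₹1,084,500
  ₹1,084,500 × 23% = ₹249,435

₹249,435 > ₹103,940, so the minimum tax is the binding amount.

₹249,435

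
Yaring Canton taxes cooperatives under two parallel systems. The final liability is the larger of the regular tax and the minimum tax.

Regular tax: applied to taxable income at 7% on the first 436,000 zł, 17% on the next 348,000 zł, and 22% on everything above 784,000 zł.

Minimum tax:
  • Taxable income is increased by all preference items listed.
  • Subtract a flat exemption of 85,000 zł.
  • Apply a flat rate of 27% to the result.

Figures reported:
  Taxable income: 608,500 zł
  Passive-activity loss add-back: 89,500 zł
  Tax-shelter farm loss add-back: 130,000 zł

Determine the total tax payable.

Minimum tax:
  Adjusted income: 608,500 zł + 89,500 zł + 130,000 zł = 828,000 zł
  Less exemption 85,000 zł → base 743,000 zł
  743,000 zł × 27% = 200,610 zł

Regular tax:
  436,000 zł × 7% = 30,520 zł
  172,500 zł × 17% = 29,325 zł
  → 59,845 zł

200,610 zł > 59,845 zł, so the minimum tax is the binding amount.

200,610 zł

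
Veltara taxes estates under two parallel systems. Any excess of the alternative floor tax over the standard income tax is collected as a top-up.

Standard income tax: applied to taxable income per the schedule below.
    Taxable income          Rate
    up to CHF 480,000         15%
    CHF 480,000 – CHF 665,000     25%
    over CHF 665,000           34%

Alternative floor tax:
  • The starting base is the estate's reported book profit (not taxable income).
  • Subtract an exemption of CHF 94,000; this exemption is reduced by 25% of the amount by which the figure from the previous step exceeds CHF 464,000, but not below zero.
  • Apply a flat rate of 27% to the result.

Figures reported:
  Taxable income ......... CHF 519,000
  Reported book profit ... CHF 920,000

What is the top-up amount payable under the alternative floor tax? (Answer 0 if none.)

CHF 166,650

Standard income tax:
  CHF 480,000 × 15% = CHF 72,000
  CHF 39,000 × 25% = CHF 9,750
  → CHF 81,750

Alternative floor tax:
  Base (reported book profit): CHF 920,000
  Exemption: 25% × (CHF 920,000 − CHF 464,000) = CHF 114,000 ≥ CHF 94,000, so the exemption is fully phased out
  Base: CHF 920,000 − CHF 0 = CHF 920,000
  CHF 920,000 × 27% = CHF 248,400

Excess of alternative floor tax over standard income tax: CHF 248,400 − CHF 81,750 = CHF 166,650.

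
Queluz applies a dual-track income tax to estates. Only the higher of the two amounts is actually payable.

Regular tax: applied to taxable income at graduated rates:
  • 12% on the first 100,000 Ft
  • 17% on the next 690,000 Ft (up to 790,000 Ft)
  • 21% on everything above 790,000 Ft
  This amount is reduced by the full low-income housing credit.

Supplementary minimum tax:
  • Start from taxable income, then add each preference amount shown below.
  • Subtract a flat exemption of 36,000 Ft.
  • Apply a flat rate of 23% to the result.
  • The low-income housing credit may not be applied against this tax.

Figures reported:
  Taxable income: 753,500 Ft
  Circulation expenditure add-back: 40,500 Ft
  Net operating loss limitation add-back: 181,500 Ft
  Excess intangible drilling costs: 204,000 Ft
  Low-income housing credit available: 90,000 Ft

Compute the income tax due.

Supplementary minimum tax:
  Adjusted income: 753,500 Ft + 40,500 Ft + 181,500 Ft + 204,000 Ft = 1,179,500 Ft
  Less exemption 36,000 Ft → base 1,143,500 Ft
  1,143,500 Ft × 23% = 263,005 Ft

Regular tax:
  100,000 Ft × 12% = 12,000 Ft
  653,500 Ft × 17% = 111,095 Ft
  → 123,095 Ft
  Less low-income housing credit 90,000 Ft → 33,095 Ft

263,005 Ft > 33,095 Ft, so the supplementary minimum tax is the binding amount.

263,005 Ft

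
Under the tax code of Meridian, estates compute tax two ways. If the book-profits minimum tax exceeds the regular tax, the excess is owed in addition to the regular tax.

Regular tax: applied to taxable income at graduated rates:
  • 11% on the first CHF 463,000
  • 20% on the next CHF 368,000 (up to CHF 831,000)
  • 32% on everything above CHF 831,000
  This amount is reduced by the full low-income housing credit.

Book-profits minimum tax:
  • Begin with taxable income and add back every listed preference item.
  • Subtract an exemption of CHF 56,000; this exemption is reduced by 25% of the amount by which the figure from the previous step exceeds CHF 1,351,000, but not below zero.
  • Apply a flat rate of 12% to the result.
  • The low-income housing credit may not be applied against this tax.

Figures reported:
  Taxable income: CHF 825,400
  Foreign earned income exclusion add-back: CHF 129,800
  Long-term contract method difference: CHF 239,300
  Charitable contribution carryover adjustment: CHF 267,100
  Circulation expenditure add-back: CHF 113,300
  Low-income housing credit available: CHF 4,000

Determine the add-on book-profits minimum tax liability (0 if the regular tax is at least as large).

CHF 69,575

Regular tax:
  CHF 463,000 × 11% = CHF 50,930
  CHF 362,400 × 20% = CHF 72,480
  → CHF 123,410
  Less low-income housing credit CHF 4,000 → CHF 119,410

Book-profits minimum tax:
  Adjusted income: CHF 825,400 + CHF 129,800 + CHF 239,300 + CHF 267,100 + CHF 113,300 = CHF 1,574,900
  Exemption: CHF 56,000 − 25% × (CHF 1,574,900 − CHF 1,351,000) = CHF 56,000 − CHF 55,975 = CHF 25
  Base: CHF 1,574,900 − CHF 25 = CHF 1,574,875
  CHF 1,574,875 × 12% = CHF 188,985

Excess of book-profits minimum tax over regular tax: CHF 188,985 − CHF 119,410 = CHF 69,575.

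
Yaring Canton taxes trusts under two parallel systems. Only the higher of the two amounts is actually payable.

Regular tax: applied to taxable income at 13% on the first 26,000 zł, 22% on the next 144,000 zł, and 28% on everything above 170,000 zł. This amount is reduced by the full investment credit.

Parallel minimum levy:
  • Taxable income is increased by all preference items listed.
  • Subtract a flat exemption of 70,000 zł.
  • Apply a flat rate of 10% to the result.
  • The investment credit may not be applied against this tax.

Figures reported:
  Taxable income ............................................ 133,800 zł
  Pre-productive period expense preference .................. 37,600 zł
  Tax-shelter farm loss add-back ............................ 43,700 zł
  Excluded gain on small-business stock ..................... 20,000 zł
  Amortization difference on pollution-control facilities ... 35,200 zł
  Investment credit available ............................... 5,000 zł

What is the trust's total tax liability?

22,096 zł

Parallel minimum levy:
  Adjusted income: 133,800 zł + 37,600 zł + 43,700 zł + 20,000 zł + 35,200 zł = 270,300 zł
  Less exemption 70,000 zł → base 200,300 zł
  200,300 zł × 10% = 20,030 zł

Regular tax:
  26,000 zł × 13% = 3,380 zł
  107,800 zł × 22% = 23,716 zł
  → 27,096 zł
  Less investment credit 5,000 zł → 22,096 zł

22,096 zł > 20,030 zł, so the regular tax governs.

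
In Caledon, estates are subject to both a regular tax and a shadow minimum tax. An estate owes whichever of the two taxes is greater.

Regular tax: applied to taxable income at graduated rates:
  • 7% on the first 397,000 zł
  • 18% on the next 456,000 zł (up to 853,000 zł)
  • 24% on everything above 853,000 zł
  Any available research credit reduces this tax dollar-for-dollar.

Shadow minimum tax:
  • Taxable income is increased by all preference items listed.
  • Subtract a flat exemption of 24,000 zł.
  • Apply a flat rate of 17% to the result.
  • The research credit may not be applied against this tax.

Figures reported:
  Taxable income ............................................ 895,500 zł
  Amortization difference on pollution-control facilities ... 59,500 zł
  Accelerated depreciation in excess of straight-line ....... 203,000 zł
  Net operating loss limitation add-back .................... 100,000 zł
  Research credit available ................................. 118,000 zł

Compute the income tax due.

Regular tax:
  397,000 zł × 7% = 27,790 zł
  456,000 zł × 18% = 82,080 zł
  42,500 zł × 24% = 10,200 zł
  → 120,070 zł
  Less research credit 118,000 zł → 2,070 zł

Shadow minimum tax:
  Adjusted income: 895,500 zł + 59,500 zł + 203,000 zł + 100,000 zł = 1,258,000 zł
  Less exemption 24,000 zł → base 1,234,000 zł
  1,234,000 zł × 17% = 209,780 zł

209,780 zł > 2,070 zł, so the shadow minimum tax is the binding amount.

209,780 zł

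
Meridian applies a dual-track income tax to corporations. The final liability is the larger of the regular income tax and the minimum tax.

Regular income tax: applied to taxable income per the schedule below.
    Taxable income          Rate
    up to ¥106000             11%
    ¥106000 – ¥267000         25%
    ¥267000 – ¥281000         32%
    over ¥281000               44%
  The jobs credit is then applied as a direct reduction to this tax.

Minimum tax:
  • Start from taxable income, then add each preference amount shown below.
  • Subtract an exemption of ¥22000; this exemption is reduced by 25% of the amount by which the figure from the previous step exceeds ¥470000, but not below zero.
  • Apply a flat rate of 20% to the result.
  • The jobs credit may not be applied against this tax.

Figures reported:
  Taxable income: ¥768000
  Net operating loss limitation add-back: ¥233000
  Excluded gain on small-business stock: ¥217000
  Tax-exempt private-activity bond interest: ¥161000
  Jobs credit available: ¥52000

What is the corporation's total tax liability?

Minimum tax:
  Adjusted income: ¥768000 + ¥233000 + ¥217000 + ¥161000 = ¥1379000
  Exemption: 25% × (¥1379000 − ¥470000) = ¥227250 ≥ ¥22000, so the exemption is fully phased out
  Base: ¥1379000 − ¥0 = ¥1379000
  ¥1379000 × 20% = ¥275800

Regular income tax:
  ¥106000 × 11% = ¥11660
  ¥161000 × 25% = ¥40250
  ¥14000 × 32% = ¥4480
  ¥487000 × 44% = ¥214280
  → ¥270670
  Less jobs credit ¥52000 → ¥218670

¥275800 > ¥218670, so the minimum tax is the binding amount.

¥275800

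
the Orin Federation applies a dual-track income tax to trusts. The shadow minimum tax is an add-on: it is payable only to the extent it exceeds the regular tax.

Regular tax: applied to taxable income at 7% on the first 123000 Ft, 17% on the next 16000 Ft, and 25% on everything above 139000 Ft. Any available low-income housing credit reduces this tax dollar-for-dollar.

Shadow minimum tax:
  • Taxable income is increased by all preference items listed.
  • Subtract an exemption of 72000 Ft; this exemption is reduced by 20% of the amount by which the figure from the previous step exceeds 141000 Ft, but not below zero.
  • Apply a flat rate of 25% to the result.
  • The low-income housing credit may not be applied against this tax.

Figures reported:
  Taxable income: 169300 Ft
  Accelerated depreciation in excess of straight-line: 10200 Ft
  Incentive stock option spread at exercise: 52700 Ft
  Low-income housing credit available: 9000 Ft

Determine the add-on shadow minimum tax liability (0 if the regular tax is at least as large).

34705 Ft

Shadow minimum tax:
  Adjusted income: 169300 Ft + 10200 Ft + 52700 Ft = 232200 Ft
  Exemption: 72000 Ft − 20% × (232200 Ft − 141000 Ft) = 72000 Ft − 18240 Ft = 53760 Ft
  Base: 232200 Ft − 53760 Ft = 178440 Ft
  178440 Ft × 25% = 44610 Ft

Regular tax:
  123000 Ft × 7% = 8610 Ft
  16000 Ft × 17% = 2720 Ft
  30300 Ft × 25% = 7575 Ft
  → 18905 Ft
  Less low-income housing credit 9000 Ft → 9905 Ft

Excess of shadow minimum tax over regular tax: 44610 Ft − 9905 Ft = 34705 Ft.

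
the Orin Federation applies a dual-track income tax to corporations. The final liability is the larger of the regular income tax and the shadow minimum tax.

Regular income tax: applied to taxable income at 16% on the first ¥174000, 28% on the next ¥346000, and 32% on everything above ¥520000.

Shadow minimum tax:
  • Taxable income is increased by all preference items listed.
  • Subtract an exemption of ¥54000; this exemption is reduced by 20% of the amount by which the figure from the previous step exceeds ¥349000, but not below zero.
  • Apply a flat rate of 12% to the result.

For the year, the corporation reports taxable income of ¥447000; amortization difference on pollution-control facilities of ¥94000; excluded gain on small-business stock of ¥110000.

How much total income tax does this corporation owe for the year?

¥104280

Regular income tax:
  ¥174000 × 16% = ¥27840
  ¥273000 × 28% = ¥76440
  → ¥104280

Shadow minimum tax:
  Adjusted income: ¥447000 + ¥94000 + ¥110000 = ¥651000
  Exemption: 20% × (¥651000 − ¥349000) = ¥60400 ≥ ¥54000, so the exemption is fully phased out
  Base: ¥651000 − ¥0 = ¥651000
  ¥651000 × 12% = ¥78120

¥104280 > ¥78120, so the regular income tax governs.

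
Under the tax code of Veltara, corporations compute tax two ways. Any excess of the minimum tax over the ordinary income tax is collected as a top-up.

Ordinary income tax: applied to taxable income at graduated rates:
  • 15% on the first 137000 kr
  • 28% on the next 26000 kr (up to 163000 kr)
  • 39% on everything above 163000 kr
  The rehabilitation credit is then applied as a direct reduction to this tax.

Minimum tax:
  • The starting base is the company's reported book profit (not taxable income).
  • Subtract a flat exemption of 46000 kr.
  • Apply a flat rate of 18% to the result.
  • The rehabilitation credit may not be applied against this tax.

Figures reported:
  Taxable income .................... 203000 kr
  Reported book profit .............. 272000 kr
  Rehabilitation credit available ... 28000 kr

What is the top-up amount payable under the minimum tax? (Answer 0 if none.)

Ordinary income tax:
  137000 kr × 15% = 20550 kr
  26000 kr × 28% = 7280 kr
  40000 kr × 39% = 15600 kr
  → 43430 kr
  Less rehabilitation credit 28000 kr → 15430 kr

Minimum tax:
  Base (reported book profit): 272000 kr
  Less exemption 46000 kr → base 226000 kr
  226000 kr × 18% = 40680 kr

Excess of minimum tax over ordinary income tax: 40680 kr − 15430 kr = 25250 kr.

25250 kr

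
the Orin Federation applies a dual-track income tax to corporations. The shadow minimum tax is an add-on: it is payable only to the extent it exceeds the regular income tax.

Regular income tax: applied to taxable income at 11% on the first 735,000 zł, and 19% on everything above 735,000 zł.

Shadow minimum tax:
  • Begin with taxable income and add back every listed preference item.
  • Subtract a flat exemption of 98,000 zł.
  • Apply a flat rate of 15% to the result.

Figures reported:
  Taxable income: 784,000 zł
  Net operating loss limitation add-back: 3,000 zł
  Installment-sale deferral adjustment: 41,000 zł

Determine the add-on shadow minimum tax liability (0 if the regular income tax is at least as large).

19,340 zł

Shadow minimum tax:
  Adjusted income: 784,000 zł + 3,000 zł + 41,000 zł = 828,000 zł
  Less exemption 98,000 zł → base 730,000 zł
  730,000 zł × 15% = 109,500 zł

Regular income tax:
  735,000 zł × 11% = 80,850 zł
  49,000 zł × 19% = 9,310 zł
  → 90,160 zł

Excess of shadow minimum tax over regular income tax: 109,500 zł − 90,160 zł = 19,340 zł.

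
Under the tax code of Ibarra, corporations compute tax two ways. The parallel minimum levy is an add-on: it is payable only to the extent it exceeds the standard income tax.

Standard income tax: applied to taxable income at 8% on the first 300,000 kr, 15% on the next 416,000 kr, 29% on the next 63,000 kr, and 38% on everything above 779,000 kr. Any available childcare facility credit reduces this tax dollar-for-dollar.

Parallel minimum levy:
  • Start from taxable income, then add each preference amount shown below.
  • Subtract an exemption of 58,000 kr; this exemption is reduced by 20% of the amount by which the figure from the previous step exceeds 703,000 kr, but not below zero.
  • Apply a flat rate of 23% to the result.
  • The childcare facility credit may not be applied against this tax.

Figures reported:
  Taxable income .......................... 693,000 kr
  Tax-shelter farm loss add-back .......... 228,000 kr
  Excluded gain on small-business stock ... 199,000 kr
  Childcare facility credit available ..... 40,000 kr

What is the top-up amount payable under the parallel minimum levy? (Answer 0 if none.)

214,650 kr

Parallel minimum levy:
  Adjusted income: 693,000 kr + 228,000 kr + 199,000 kr = 1,120,000 kr
  Exemption: 20% × (1,120,000 kr − 703,000 kr) = 83,400 kr ≥ 58,000 kr, so the exemption is fully phased out
  Base: 1,120,000 kr − 0 kr = 1,120,000 kr
  1,120,000 kr × 23% = 257,600 kr

Standard income tax:
  300,000 kr × 8% = 24,000 kr
  393,000 kr × 15% = 58,950 kr
  → 82,950 kr
  Less childcare facility credit 40,000 kr → 42,950 kr

Excess of parallel minimum levy over standard income tax: 257,600 kr − 42,950 kr = 214,650 kr.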